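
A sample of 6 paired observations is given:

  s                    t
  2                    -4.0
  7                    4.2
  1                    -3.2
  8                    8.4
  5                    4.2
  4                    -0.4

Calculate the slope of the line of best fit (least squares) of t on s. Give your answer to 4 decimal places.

1.6907

n = 6, Σx = 27, Σy = 9.2, Σxy = 104.8, Σx² = 159
Sxx = Σx² − (Σx)²/n = 159 − 121.5 = 37.5
Sxy = Σxy − (Σx)(Σy)/n = 104.8 − 41.4 = 63.4
b = Sxy/Sxx = 63.4/37.5 = 1.690667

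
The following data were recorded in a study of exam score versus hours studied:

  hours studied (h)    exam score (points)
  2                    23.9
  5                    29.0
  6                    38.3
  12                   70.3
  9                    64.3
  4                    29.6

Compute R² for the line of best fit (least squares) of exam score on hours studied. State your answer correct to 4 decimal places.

n = 6, Σx = 38, Σy = 255.4, Σxy = 1963.3, Σx² = 306, Σy² = 12831.84
Sxx = Σx² − (Σx)²/n = 306 − 240.666667 = 65.333333
Sxy = Σxy − (Σx)(Σy)/n = 1963.3 − 1617.533333 = 345.766667
Syy = Σy² − (Σy)²/n = 12831.84 − 10871.526667 = 1960.313333
R² = Sxy²/(Sxx·Syy) = (345.766667)²/(65.333333·1960.313333) = 0.933482

0.9335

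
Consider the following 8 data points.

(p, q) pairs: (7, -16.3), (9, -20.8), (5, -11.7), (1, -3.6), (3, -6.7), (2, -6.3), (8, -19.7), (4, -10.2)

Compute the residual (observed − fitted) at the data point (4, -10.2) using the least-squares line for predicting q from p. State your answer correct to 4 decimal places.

-0.2183

n = 8, Σx = 39, Σy = -95.3, Σxy = -594.5, Σx² = 249
Sxx = Σx² − (Σx)²/n = 249 − 190.125 = 58.875
Sxy = Σxy − (Σx)(Σy)/n = -594.5 − (-464.5875) = -129.9125
b = Sxy/Sxx = -129.9125/58.875 = -2.206582
a = ȳ − b·x̄ = -11.9125 − (-2.206582)·4.875 = -1.155414
ŷ(4) = -1.155414 + (-2.206582)·4 = -9.981741
residual = y − ŷ = -10.2 − (-9.981741) = -0.218259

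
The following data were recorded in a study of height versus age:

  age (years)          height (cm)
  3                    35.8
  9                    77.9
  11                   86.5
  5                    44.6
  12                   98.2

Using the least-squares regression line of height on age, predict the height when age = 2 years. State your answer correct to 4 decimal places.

n = 5, Σx = 40, Σy = 343, Σxy = 3161.4, Σx² = 380
Sxx = Σx² − (Σx)²/n = 380 − 320 = 60
Sxy = Σxy − (Σx)(Σy)/n = 3161.4 − 2744 = 417.4
b = Sxy/Sxx = 417.4/60 = 6.956667
a = ȳ − b·x̄ = 68.6 − 6.956667·8 = 12.946667
ŷ(2) = a + b·2 = 12.946667 + 6.956667·2 = 26.86

26.8600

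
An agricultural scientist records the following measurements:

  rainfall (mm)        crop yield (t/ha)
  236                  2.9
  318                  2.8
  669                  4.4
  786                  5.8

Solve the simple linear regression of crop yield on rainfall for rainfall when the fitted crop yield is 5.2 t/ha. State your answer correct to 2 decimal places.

741.49

n = 4, Σx = 2009, Σy = 15.9, Σxy = 9077.2, Σx² = 1222177
Sxx = Σx² − (Σx)²/n = 1222177 − 1009020.25 = 213156.75
Sxy = Σxy − (Σx)(Σy)/n = 9077.2 − 7985.775 = 1091.425
b = Sxy/Sxx = 1091.425/213156.75 = 0.005120
a = ȳ − b·x̄ = 3.975 − 0.005120·502.25 = 1.403333
Set a + b·x = 5.2: x = (5.2 − 1.403333) / 0.005120 = 741.494125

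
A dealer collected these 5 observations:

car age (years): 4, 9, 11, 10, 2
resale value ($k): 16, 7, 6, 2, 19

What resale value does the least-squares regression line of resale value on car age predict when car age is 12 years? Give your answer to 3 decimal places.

n = 5, Σx = 36, Σy = 50, Σxy = 251, Σx² = 322
Sxx = Σx² − (Σx)²/n = 322 − 259.2 = 62.8
Sxy = Σxy − (Σx)(Σy)/n = 251 − 360 = -109
b = Sxy/Sxx = -109/62.8 = -1.735669
a = ȳ − b·x̄ = 10 − (-1.735669)·7.2 = 22.496815
ŷ(12) = a + b·12 = 22.496815 + (-1.735669)·12 = 1.668790

1.669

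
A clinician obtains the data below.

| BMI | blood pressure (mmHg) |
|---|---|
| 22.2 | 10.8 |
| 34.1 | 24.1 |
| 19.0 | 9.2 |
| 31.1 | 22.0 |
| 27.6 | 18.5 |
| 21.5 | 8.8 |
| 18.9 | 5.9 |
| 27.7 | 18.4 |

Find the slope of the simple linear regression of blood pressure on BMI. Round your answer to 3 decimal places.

1.182

n = 8, Σx = 202.1, Σy = 117.7, Σxy = 3241.56, Σx² = 5332.37
Sxx = Σx² − (Σx)²/n = 5332.37 − 5105.55125 = 226.81875
Sxy = Σxy − (Σx)(Σy)/n = 3241.56 − 2973.39625 = 268.16375
b = Sxy/Sxx = 268.16375/226.81875 = 1.182282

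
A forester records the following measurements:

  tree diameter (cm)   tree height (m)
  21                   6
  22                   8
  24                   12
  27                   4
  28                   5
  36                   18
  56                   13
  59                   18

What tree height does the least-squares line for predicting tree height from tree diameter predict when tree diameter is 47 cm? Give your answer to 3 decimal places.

n = 8, Σx = 273, Σy = 84, Σxy = 3276, Σx² = 10927
Sxx = Σx² − (Σx)²/n = 10927 − 9316.125 = 1610.875
Sxy = Σxy − (Σx)(Σy)/n = 3276 − 2866.5 = 409.5
b = Sxy/Sxx = 409.5/1610.875 = 0.254210
a = ȳ − b·x̄ = 10.5 − 0.254210·34.125 = 1.825095
ŷ(47) = a + b·47 = 1.825095 + 0.254210·47 = 13.772949

13.773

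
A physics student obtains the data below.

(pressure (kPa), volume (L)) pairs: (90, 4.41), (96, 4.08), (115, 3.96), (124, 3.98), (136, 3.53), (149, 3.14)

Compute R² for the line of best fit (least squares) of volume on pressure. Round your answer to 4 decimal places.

0.8875

n = 6, Σx = 710, Σy = 23.1, Σxy = 2685.44, Σx² = 86614, Σy² = 89.937
Sxx = Σx² − (Σx)²/n = 86614 − 84016.666667 = 2597.333333
Sxy = Σxy − (Σx)(Σy)/n = 2685.44 − 2733.5 = -48.06
Syy = Σy² − (Σy)²/n = 89.937 − 88.935 = 1.002
R² = Sxy²/(Sxx·Syy) = (-48.06)²/(2597.333333·1.002) = 0.887508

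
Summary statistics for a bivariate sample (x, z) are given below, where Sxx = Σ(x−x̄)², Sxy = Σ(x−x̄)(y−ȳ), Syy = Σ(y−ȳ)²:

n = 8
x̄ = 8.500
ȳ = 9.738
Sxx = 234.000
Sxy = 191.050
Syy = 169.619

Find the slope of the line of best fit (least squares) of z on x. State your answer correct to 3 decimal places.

b = Sxy/Sxx = 191.05/234 = 0.816453

0.816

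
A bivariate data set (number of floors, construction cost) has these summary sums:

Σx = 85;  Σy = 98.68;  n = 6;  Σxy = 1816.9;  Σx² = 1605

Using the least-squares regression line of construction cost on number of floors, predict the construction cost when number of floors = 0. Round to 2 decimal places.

Sxx = Σx² − (Σx)²/n = 1605 − 1204.166667 = 400.833333
Sxy = Σxy − (Σx)(Σy)/n = 1816.9 − 1397.966667 = 418.933333
b = Sxy/Sxx = 418.933333/400.833333 = 1.045156
a = ȳ − b·x̄ = 16.446667 − 1.045156·14.166667 = 1.640291
ŷ(0) = a + b·0 = 1.640291 + 1.045156·0 = 1.640291

1.64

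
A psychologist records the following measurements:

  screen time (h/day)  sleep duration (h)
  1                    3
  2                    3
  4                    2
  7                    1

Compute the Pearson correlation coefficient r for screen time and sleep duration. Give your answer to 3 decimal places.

-0.987

n = 4, Σx = 14, Σy = 9, Σxy = 24, Σx² = 70, Σy² = 23
Sxx = Σx² − (Σx)²/n = 70 − 49 = 21
Sxy = Σxy − (Σx)(Σy)/n = 24 − 31.5 = -7.5
Syy = Σy² − (Σy)²/n = 23 − 20.25 = 2.75
r = Sxy/√(Sxx·Syy) = -7.5/√(57.75) = -7.5/7.599342 = -0.986928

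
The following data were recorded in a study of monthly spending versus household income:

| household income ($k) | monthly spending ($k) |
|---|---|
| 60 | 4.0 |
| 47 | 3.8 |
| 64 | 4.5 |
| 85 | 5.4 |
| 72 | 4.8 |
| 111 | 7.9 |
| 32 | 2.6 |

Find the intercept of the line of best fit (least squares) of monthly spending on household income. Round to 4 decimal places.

n = 7, Σx = 471, Σy = 33, Σxy = 2471.3, Σx² = 35659
Sxx = Σx² − (Σx)²/n = 35659 − 31691.571429 = 3967.428571
Sxy = Σxy − (Σx)(Σy)/n = 2471.3 − 2220.428571 = 250.871429
b = Sxy/Sxx = 250.871429/3967.428571 = 0.063233
a = ȳ − b·x̄ = 4.714286 − 0.063233·67.285714 = 0.459625

0.4596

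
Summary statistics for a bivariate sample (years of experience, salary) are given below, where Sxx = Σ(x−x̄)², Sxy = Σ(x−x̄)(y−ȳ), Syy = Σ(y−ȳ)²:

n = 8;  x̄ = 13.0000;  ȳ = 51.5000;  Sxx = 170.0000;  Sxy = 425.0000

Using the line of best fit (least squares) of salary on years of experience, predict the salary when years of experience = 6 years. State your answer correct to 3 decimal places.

34.000

b = Sxy/Sxx = 425/170 = 2.5
a = ȳ − b·x̄ = 51.5 − 2.5·13 = 19
ŷ(6) = a + b·6 = 19 + 2.5·6 = 34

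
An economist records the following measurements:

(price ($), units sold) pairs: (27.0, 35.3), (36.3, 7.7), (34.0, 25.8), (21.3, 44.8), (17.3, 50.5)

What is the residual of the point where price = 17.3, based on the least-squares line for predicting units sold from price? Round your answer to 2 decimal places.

-2.03

n = 5, Σx = 135.9, Σy = 164.1, Σxy = 3937.7, Σx² = 3955.67
Sxx = Σx² − (Σx)²/n = 3955.67 − 3693.762 = 261.908
Sxy = Σxy − (Σx)(Σy)/n = 3937.7 − 4460.238 = -522.538
b = Sxy/Sxx = -522.538/261.908 = -1.995120
a = ȳ − b·x̄ = 32.82 − (-1.995120)·27.18 = 87.047373
ŷ(17.3) = 87.047373 + (-1.995120)·17.3 = 52.531790
residual = y − ŷ = 50.5 − 52.531790 = -2.031790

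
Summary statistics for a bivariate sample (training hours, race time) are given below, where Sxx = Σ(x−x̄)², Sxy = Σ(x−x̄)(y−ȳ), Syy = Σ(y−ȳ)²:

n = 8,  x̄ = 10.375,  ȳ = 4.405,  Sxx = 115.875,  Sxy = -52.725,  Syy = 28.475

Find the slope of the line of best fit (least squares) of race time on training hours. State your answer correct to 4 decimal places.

b = Sxy/Sxx = -52.725/115.875 = -0.455016

-0.4550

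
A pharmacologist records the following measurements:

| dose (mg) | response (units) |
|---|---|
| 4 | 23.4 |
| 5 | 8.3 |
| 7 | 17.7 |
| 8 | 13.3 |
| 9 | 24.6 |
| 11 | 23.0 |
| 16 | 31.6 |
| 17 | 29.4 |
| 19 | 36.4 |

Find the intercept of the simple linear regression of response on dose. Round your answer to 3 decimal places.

n = 9, Σx = 96, Σy = 207.7, Σxy = 2536.8, Σx² = 1262
Sxx = Σx² − (Σx)²/n = 1262 − 1024 = 238
Sxy = Σxy − (Σx)(Σy)/n = 2536.8 − 2215.466667 = 321.333333
b = Sxy/Sxx = 321.333333/238 = 1.350140
a = ȳ − b·x̄ = 23.077778 − 1.350140·10.666667 = 8.676284

8.676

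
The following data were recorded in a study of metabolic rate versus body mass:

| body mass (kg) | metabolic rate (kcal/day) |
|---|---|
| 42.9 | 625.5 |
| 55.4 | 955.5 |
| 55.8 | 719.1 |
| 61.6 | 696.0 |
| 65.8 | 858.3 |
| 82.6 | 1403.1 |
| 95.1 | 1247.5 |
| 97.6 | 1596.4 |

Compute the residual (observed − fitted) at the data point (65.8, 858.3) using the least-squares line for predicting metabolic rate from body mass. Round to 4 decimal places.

n = 8, Σx = 556.8, Σy = 8101.4, Σxy = 609586.12, Σx² = 41539.94
Sxx = Σx² − (Σx)²/n = 41539.94 − 38753.28 = 2786.66
Sxy = Σxy − (Σx)(Σy)/n = 609586.12 − 563857.44 = 45728.68
b = Sxy/Sxx = 45728.68/2786.66 = 16.409853
a = ȳ − b·x̄ = 1012.675 − 16.409853·69.6 = -129.450745
ŷ(65.8) = -129.450745 + 16.409853·65.8 = 950.317560
residual = y − ŷ = 858.3 − 950.317560 = -92.017560

-92.0176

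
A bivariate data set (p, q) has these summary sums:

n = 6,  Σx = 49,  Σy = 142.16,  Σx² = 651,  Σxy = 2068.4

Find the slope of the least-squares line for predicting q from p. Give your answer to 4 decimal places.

Sxx = Σx² − (Σx)²/n = 651 − 400.166667 = 250.833333
Sxy = Σxy − (Σx)(Σy)/n = 2068.4 − 1160.973333 = 907.426667
b = Sxy/Sxx = 907.426667/250.833333 = 3.617648

3.6176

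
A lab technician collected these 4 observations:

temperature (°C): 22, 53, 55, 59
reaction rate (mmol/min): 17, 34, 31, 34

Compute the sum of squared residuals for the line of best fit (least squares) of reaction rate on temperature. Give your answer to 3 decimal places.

8.261

n = 4, Σx = 189, Σy = 116, Σxy = 5887, Σx² = 9799, Σy² = 3562
Sxx = Σx² − (Σx)²/n = 9799 − 8930.25 = 868.75
Sxy = Σxy − (Σx)(Σy)/n = 5887 − 5481 = 406
Syy = Σy² − (Σy)²/n = 3562 − 3364 = 198
b = Sxy/Sxx = 406/868.75 = 0.467338
SSE = Syy − b·Sxy = 198 − 0.467338·406 = 8.260719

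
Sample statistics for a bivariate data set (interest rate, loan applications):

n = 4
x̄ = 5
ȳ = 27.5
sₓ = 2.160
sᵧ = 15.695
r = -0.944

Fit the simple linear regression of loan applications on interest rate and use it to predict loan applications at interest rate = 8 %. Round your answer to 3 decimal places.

6.922

b = r · sᵧ/sₓ = -0.944 · 15.695/2.16 = -6.859296
a = ȳ − b·x̄ = 27.5 − (-6.859296)·5 = 61.796481
ŷ(8) = a + b·8 = 61.796481 + (-6.859296)·8 = 6.922111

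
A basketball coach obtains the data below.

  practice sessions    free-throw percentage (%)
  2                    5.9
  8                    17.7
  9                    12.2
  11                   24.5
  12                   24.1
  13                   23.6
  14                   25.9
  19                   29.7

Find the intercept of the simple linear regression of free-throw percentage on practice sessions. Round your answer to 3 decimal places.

n = 8, Σx = 88, Σy = 163.6, Σxy = 2055.6, Σx² = 1140
Sxx = Σx² − (Σx)²/n = 1140 − 968 = 172
Sxy = Σxy − (Σx)(Σy)/n = 2055.6 − 1799.6 = 256
b = Sxy/Sxx = 256/172 = 1.488372
a = ȳ − b·x̄ = 20.45 − 1.488372·11 = 4.077907

4.078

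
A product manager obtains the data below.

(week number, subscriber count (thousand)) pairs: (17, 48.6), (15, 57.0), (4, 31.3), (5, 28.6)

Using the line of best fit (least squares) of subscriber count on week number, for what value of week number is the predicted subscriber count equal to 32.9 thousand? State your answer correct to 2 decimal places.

n = 4, Σx = 41, Σy = 165.5, Σxy = 1949.4, Σx² = 555
Sxx = Σx² − (Σx)²/n = 555 − 420.25 = 134.75
Sxy = Σxy − (Σx)(Σy)/n = 1949.4 − 1696.375 = 253.025
b = Sxy/Sxx = 253.025/134.75 = 1.877737
a = ȳ − b·x̄ = 41.375 − 1.877737·10.25 = 22.128200
Set a + b·x = 32.9: x = (32.9 − 22.128200) / 1.877737 = 5.736587

5.74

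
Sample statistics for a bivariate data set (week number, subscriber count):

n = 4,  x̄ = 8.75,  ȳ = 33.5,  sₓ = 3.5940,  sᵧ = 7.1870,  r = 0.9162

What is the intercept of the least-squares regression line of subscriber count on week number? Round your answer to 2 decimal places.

17.47

b = r · sᵧ/sₓ = 0.9162 · 7.187/3.594 = 1.832145
a = ȳ − b·x̄ = 33.5 − 1.832145·8.75 = 17.468731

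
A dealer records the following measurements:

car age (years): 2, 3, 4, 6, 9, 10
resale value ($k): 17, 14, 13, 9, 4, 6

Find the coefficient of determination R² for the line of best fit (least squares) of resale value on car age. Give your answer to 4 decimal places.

0.9324

n = 6, Σx = 34, Σy = 63, Σxy = 278, Σx² = 246, Σy² = 787
Sxx = Σx² − (Σx)²/n = 246 − 192.666667 = 53.333333
Sxy = Σxy − (Σx)(Σy)/n = 278 − 357 = -79
Syy = Σy² − (Σy)²/n = 787 − 661.5 = 125.5
R² = Sxy²/(Sxx·Syy) = (-79)²/(53.333333·125.5) = 0.932420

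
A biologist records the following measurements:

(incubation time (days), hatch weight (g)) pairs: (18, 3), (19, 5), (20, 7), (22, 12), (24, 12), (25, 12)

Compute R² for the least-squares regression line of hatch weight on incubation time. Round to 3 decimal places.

n = 6, Σx = 128, Σy = 51, Σxy = 1141, Σx² = 2770, Σy² = 515
Sxx = Σx² − (Σx)²/n = 2770 − 2730.666667 = 39.333333
Sxy = Σxy − (Σx)(Σy)/n = 1141 − 1088 = 53
Syy = Σy² − (Σy)²/n = 515 − 433.5 = 81.5
R² = Sxy²/(Sxx·Syy) = (53)²/(39.333333·81.5) = 0.876261

0.876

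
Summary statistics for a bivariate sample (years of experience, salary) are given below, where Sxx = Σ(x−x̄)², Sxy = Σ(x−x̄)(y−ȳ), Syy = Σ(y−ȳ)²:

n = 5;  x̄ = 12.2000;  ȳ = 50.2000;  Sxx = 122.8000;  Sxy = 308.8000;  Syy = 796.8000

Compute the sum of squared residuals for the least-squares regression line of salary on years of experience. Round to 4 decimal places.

b = Sxy/Sxx = 308.8/122.8 = 2.514658
SSE = Syy − b·Sxy = 796.8 − 2.514658·308.8 = 20.273616

20.2736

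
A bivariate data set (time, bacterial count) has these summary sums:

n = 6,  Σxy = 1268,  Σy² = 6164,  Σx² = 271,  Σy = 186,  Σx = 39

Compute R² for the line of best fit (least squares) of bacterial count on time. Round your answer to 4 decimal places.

0.4998

Sxx = Σx² − (Σx)²/n = 271 − 253.5 = 17.5
Sxy = Σxy − (Σx)(Σy)/n = 1268 − 1209 = 59
Syy = Σy² − (Σy)²/n = 6164 − 5766 = 398
R² = Sxy²/(Sxx·Syy) = (59)²/(17.5·398) = 0.499785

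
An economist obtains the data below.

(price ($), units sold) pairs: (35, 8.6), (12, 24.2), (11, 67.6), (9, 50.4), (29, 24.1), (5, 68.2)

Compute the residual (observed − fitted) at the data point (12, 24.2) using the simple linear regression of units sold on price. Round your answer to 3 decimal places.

-24.606

n = 6, Σx = 101, Σy = 243.1, Σxy = 2828.5, Σx² = 2437
Sxx = Σx² − (Σx)²/n = 2437 − 1700.166667 = 736.833333
Sxy = Σxy − (Σx)(Σy)/n = 2828.5 − 4092.183333 = -1263.683333
b = Sxy/Sxx = -1263.683333/736.833333 = -1.715019
a = ȳ − b·x̄ = 40.516667 − (-1.715019)·16.833333 = 69.386157
ŷ(12) = 69.386157 + (-1.715019)·12 = 48.805926
residual = y − ŷ = 24.2 − 48.805926 = -24.605926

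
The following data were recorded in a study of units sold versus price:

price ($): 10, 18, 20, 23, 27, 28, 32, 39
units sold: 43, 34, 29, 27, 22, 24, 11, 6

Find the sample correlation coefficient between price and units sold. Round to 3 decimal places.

n = 8, Σx = 197, Σy = 196, Σxy = 4095, Σx² = 5411, Σy² = 5792
Sxx = Σx² − (Σx)²/n = 5411 − 4851.125 = 559.875
Sxy = Σxy − (Σx)(Σy)/n = 4095 − 4826.5 = -731.5
Syy = Σy² − (Σy)²/n = 5792 − 4802 = 990
r = Sxy/√(Sxx·Syy) = -731.5/√(554276.25) = -731.5/744.497314 = -0.982542

-0.983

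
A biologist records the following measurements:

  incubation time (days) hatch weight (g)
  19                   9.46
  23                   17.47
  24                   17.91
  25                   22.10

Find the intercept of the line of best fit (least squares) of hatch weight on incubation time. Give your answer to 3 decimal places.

-28.222

n = 4, Σx = 91, Σy = 66.94, Σxy = 1563.89, Σx² = 2091
Sxx = Σx² − (Σx)²/n = 2091 − 2070.25 = 20.75
Sxy = Σxy − (Σx)(Σy)/n = 1563.89 − 1522.885 = 41.005
b = Sxy/Sxx = 41.005/20.75 = 1.976145
a = ȳ − b·x̄ = 16.735 − 1.976145·22.75 = -28.222289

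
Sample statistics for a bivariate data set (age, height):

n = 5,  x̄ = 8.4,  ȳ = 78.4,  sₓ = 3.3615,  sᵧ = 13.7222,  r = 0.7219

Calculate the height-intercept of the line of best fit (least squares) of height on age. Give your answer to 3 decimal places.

53.646

b = r · sᵧ/sₓ = 0.7219 · 13.7222/3.3615 = 2.946915
a = ȳ − b·x̄ = 78.4 − 2.946915·8.4 = 53.645910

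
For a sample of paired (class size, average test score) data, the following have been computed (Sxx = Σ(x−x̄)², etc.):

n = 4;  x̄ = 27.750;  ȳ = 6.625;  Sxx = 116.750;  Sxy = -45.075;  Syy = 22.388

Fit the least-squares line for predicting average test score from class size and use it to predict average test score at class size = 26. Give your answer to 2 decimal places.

7.30

b = Sxy/Sxx = -45.075/116.75 = -0.386081
a = ȳ − b·x̄ = 6.625 − (-0.386081)·27.75 = 17.338758
ŷ(26) = a + b·26 = 17.338758 + (-0.386081)·26 = 7.300642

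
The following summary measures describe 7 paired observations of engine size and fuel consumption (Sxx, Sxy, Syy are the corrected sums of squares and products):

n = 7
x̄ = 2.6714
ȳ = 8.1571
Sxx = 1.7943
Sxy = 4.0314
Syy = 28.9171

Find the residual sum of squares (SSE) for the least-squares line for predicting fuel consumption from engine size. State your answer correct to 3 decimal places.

b = Sxy/Sxx = 4.0314/1.7943 = 2.246781
SSE = Syy − b·Sxy = 28.9171 − 2.246781·4.0314 = 19.859425

19.859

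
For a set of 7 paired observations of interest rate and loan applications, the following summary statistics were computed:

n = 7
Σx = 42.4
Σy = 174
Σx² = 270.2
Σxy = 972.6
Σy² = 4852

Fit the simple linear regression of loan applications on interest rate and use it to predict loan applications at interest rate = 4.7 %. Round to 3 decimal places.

33.110

Sxx = Σx² − (Σx)²/n = 270.2 − 256.822857 = 13.377143
Sxy = Σxy − (Σx)(Σy)/n = 972.6 − 1053.942857 = -81.342857
b = Sxy/Sxx = -81.342857/13.377143 = -6.080735
a = ȳ − b·x̄ = 24.857143 − (-6.080735)·6.057143 = 61.689022
ŷ(4.7) = a + b·4.7 = 61.689022 + (-6.080735)·4.7 = 33.109569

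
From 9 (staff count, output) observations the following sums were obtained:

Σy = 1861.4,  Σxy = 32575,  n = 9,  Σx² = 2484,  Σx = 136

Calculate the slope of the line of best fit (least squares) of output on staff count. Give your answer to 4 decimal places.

Sxx = Σx² − (Σx)²/n = 2484 − 2055.111111 = 428.888889
Sxy = Σxy − (Σx)(Σy)/n = 32575 − 28127.822222 = 4447.177778
b = Sxy/Sxx = 4447.177778/428.888889 = 10.369067

10.3691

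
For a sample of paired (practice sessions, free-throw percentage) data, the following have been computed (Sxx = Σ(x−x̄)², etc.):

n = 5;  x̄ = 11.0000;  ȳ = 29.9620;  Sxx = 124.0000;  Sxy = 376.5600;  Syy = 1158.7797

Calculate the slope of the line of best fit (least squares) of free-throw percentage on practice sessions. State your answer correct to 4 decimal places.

b = Sxy/Sxx = 376.56/124 = 3.036774

3.0368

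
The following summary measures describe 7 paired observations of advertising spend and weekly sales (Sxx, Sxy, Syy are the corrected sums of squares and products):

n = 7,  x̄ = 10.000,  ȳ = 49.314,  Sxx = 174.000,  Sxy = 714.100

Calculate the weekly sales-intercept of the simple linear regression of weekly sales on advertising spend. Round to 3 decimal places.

8.274

b = Sxy/Sxx = 714.1/174 = 4.104023
a = ȳ − b·x̄ = 49.314 − 4.104023·10 = 8.273770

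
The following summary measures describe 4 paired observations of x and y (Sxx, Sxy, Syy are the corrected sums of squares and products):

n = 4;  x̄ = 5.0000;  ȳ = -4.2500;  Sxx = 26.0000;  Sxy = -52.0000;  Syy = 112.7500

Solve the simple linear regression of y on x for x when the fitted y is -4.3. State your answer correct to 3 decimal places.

5.025

b = Sxy/Sxx = -52/26 = -2
a = ȳ − b·x̄ = -4.25 − (-2)·5 = 5.75
Set a + b·x = -4.3: x = (-4.3 − 5.75) / (-2) = 5.025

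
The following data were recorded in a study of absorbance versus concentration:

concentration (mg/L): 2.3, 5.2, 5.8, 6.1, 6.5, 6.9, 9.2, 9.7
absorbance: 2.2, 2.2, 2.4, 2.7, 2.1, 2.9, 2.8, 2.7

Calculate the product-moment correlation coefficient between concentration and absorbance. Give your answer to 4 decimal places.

n = 8, Σx = 51.7, Σy = 20, Σxy = 132.5, Σx² = 371.77, Σy² = 50.68
Sxx = Σx² − (Σx)²/n = 371.77 − 334.11125 = 37.65875
Sxy = Σxy − (Σx)(Σy)/n = 132.5 − 129.25 = 3.25
Syy = Σy² − (Σy)²/n = 50.68 − 50 = 0.68
r = Sxy/√(Sxx·Syy) = 3.25/√(25.60795) = 3.25/5.060430 = 0.642238

0.6422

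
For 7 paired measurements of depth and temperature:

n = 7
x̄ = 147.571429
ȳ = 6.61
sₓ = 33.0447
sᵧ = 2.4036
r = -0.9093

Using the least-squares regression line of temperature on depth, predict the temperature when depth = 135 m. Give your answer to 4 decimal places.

7.4415

b = r · sᵧ/sₓ = -0.9093 · 2.4036/33.0447 = -0.066141
a = ȳ − b·x̄ = 6.61 − (-0.066141)·147.571429 = 16.370450
ŷ(135) = a + b·135 = 16.370450 + (-0.066141)·135 = 7.441481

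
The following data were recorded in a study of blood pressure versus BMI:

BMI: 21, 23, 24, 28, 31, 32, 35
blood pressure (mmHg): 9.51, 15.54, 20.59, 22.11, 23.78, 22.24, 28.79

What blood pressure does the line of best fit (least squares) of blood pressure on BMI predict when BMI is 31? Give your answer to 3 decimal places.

n = 7, Σx = 194, Σy = 142.56, Σxy = 4126.88, Σx² = 5540
Sxx = Σx² − (Σx)²/n = 5540 − 5376.571429 = 163.428571
Sxy = Σxy − (Σx)(Σy)/n = 4126.88 − 3950.948571 = 175.931429
b = Sxy/Sxx = 175.931429/163.428571 = 1.076503
a = ȳ − b·x̄ = 20.365714 − 1.076503·27.714286 = -9.468811
ŷ(31) = a + b·31 = -9.468811 + 1.076503·31 = 23.902797

23.903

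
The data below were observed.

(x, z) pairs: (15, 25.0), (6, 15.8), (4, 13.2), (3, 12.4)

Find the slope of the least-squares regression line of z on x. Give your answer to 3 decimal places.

n = 4, Σx = 28, Σy = 66.4, Σxy = 559.8, Σx² = 286
Sxx = Σx² − (Σx)²/n = 286 − 196 = 90
Sxy = Σxy − (Σx)(Σy)/n = 559.8 − 464.8 = 95
b = Sxy/Sxx = 95/90 = 1.055556

1.056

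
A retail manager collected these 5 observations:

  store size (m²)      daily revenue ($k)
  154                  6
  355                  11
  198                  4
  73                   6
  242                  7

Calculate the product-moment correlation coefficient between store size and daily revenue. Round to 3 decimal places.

0.740

n = 5, Σx = 1022, Σy = 34, Σxy = 7753, Σx² = 252838, Σy² = 258
Sxx = Σx² − (Σx)²/n = 252838 − 208896.8 = 43941.2
Sxy = Σxy − (Σx)(Σy)/n = 7753 − 6949.6 = 803.4
Syy = Σy² − (Σy)²/n = 258 − 231.2 = 26.8
r = Sxy/√(Sxx·Syy) = 803.4/√(1177624.16) = 803.4/1085.183929 = 0.740335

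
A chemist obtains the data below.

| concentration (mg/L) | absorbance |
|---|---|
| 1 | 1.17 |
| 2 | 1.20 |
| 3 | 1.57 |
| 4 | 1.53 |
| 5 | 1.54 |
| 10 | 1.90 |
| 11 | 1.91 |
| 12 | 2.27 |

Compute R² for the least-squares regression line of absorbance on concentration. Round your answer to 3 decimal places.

0.904

n = 8, Σx = 48, Σy = 13.09, Σxy = 89.35, Σx² = 420, Σy² = 22.3973
Sxx = Σx² − (Σx)²/n = 420 − 288 = 132
Sxy = Σxy − (Σx)(Σy)/n = 89.35 − 78.54 = 10.81
Syy = Σy² − (Σy)²/n = 22.3973 − 21.418512 = 0.978788
R² = Sxy²/(Sxx·Syy) = (10.81)²/(132·0.978788) = 0.904459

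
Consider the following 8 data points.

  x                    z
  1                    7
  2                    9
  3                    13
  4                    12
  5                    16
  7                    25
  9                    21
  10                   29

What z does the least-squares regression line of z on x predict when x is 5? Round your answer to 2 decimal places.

16.22

n = 8, Σx = 41, Σy = 132, Σxy = 846, Σx² = 285
Sxx = Σx² − (Σx)²/n = 285 − 210.125 = 74.875
Sxy = Σxy − (Σx)(Σy)/n = 846 − 676.5 = 169.5
b = Sxy/Sxx = 169.5/74.875 = 2.263773
a = ȳ − b·x̄ = 16.5 − 2.263773·5.125 = 4.898164
ŷ(5) = a + b·5 = 4.898164 + 2.263773·5 = 16.217028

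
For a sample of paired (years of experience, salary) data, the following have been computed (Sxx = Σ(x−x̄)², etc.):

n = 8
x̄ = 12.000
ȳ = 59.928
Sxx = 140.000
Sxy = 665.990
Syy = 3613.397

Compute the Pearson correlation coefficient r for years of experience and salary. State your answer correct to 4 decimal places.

0.9364

r = Sxy/√(Sxx·Syy) = 665.99/√(505875.58) = 665.99/711.249309 = 0.936366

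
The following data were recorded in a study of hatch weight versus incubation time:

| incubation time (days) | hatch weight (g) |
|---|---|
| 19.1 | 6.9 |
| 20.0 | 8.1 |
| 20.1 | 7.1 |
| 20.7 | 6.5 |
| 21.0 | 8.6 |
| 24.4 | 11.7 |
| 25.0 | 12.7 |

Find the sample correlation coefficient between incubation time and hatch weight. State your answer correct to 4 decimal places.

n = 7, Σx = 150.3, Σy = 61.6, Σxy = 1354.63, Σx² = 3258.67, Σy² = 578.02
Sxx = Σx² − (Σx)²/n = 3258.67 − 3227.155714 = 31.514286
Sxy = Σxy − (Σx)(Σy)/n = 1354.63 − 1322.64 = 31.99
Syy = Σy² − (Σy)²/n = 578.02 − 542.08 = 35.94
r = Sxy/√(Sxx·Syy) = 31.99/√(1132.623429) = 31.99/33.654471 = 0.950542

0.9505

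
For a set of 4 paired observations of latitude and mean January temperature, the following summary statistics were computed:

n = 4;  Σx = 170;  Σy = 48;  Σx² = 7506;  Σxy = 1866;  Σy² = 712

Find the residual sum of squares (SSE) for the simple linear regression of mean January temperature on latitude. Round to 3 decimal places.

Sxx = Σx² − (Σx)²/n = 7506 − 7225 = 281
Sxy = Σxy − (Σx)(Σy)/n = 1866 − 2040 = -174
Syy = Σy² − (Σy)²/n = 712 − 576 = 136
b = Sxy/Sxx = -174/281 = -0.619217
SSE = Syy − b·Sxy = 136 − (-0.619217)·(-174) = 28.256228

28.256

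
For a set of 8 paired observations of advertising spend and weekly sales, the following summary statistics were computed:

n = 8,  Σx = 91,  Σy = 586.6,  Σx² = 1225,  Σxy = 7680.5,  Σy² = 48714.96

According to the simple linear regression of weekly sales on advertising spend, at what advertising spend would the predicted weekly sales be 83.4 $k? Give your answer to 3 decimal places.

Sxx = Σx² − (Σx)²/n = 1225 − 1035.125 = 189.875
Sxy = Σxy − (Σx)(Σy)/n = 7680.5 − 6672.575 = 1007.925
b = Sxy/Sxx = 1007.925/189.875 = 5.308361
a = ȳ − b·x̄ = 73.325 − 5.308361·11.375 = 12.942396
Set a + b·x = 83.4: x = (83.4 − 12.942396) / 5.308361 = 13.272949

13.273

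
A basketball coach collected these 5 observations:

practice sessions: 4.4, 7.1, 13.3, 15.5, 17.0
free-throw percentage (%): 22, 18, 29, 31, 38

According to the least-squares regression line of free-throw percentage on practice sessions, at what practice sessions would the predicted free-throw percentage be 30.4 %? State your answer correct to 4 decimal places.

n = 5, Σx = 57.3, Σy = 138, Σxy = 1736.8, Σx² = 775.91
Sxx = Σx² − (Σx)²/n = 775.91 − 656.658 = 119.252
Sxy = Σxy − (Σx)(Σy)/n = 1736.8 − 1581.48 = 155.32
b = Sxy/Sxx = 155.32/119.252 = 1.302452
a = ȳ − b·x̄ = 27.6 − 1.302452·11.46 = 12.673901
Set a + b·x = 30.4: x = (30.4 − 12.673901) / 1.302452 = 13.609791

13.6098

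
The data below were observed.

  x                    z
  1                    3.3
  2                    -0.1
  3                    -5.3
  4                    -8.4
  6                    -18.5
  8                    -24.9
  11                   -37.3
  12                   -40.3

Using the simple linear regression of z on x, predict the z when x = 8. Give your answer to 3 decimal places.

-24.981

n = 8, Σx = 47, Σy = -131.5, Σxy = -1250.5, Σx² = 395
Sxx = Σx² − (Σx)²/n = 395 − 276.125 = 118.875
Sxy = Σxy − (Σx)(Σy)/n = -1250.5 − (-772.5625) = -477.9375
b = Sxy/Sxx = -477.9375/118.875 = -4.020505
a = ȳ − b·x̄ = -16.4375 − (-4.020505)·5.875 = 7.182965
ŷ(8) = a + b·8 = 7.182965 + (-4.020505)·8 = -24.981073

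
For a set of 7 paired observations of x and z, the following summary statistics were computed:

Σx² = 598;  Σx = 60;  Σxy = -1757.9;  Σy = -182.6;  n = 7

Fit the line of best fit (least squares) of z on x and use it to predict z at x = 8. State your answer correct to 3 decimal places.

Sxx = Σx² − (Σx)²/n = 598 − 514.285714 = 83.714286
Sxy = Σxy − (Σx)(Σy)/n = -1757.9 − (-1565.142857) = -192.757143
b = Sxy/Sxx = -192.757143/83.714286 = -2.302560
a = ȳ − b·x̄ = -26.085714 − (-2.302560)·8.571429 = -6.349488
ŷ(8) = a + b·8 = -6.349488 + (-2.302560)·8 = -24.769966

-24.770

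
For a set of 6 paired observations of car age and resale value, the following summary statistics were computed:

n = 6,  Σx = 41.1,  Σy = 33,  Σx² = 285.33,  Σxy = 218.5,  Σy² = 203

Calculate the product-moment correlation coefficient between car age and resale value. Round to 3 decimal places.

-0.836

Sxx = Σx² − (Σx)²/n = 285.33 − 281.535 = 3.795
Sxy = Σxy − (Σx)(Σy)/n = 218.5 − 226.05 = -7.55
Syy = Σy² − (Σy)²/n = 203 − 181.5 = 21.5
r = Sxy/√(Sxx·Syy) = -7.55/√(81.5925) = -7.55/9.032857 = -0.835837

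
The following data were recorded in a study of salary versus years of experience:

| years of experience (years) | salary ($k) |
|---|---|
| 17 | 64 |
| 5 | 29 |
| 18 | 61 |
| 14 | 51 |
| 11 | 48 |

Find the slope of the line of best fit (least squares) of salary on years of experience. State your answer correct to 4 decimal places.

2.5818

n = 5, Σx = 65, Σy = 253, Σxy = 3573, Σx² = 955
Sxx = Σx² − (Σx)²/n = 955 − 845 = 110
Sxy = Σxy − (Σx)(Σy)/n = 3573 − 3289 = 284
b = Sxy/Sxx = 284/110 = 2.581818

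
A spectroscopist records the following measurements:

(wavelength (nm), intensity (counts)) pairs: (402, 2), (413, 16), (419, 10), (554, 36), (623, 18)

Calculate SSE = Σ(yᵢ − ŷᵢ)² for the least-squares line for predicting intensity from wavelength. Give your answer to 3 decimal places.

n = 5, Σx = 2411, Σy = 82, Σxy = 42760, Σx² = 1202779, Σy² = 1980
Sxx = Σx² − (Σx)²/n = 1202779 − 1162584.2 = 40194.8
Sxy = Σxy − (Σx)(Σy)/n = 42760 − 39540.4 = 3219.6
Syy = Σy² − (Σy)²/n = 1980 − 1344.8 = 635.2
b = Sxy/Sxx = 3219.6/40194.8 = 0.080100
SSE = Syy − b·Sxy = 635.2 − 0.080100·3219.6 = 377.310319

377.310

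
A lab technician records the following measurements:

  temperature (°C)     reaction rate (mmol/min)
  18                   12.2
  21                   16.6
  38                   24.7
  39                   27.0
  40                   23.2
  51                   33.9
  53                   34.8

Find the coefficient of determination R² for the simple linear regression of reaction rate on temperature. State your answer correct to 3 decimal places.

0.960

n = 7, Σx = 260, Σy = 172.4, Σxy = 7061.1, Σx² = 10740, Σy² = 4661.98
Sxx = Σx² − (Σx)²/n = 10740 − 9657.142857 = 1082.857143
Sxy = Σxy − (Σx)(Σy)/n = 7061.1 − 6403.428571 = 657.671429
Syy = Σy² − (Σy)²/n = 4661.98 − 4245.965714 = 416.014286
R² = Sxy²/(Sxx·Syy) = (657.671429)²/(1082.857143·416.014286) = 0.960149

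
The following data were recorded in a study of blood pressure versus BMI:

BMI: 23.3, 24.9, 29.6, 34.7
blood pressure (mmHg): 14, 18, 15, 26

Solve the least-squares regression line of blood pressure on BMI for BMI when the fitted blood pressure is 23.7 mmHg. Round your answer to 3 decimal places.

34.513

n = 4, Σx = 112.5, Σy = 73, Σxy = 2120.6, Σx² = 3243.15
Sxx = Σx² − (Σx)²/n = 3243.15 − 3164.0625 = 79.0875
Sxy = Σxy − (Σx)(Σy)/n = 2120.6 − 2053.125 = 67.475
b = Sxy/Sxx = 67.475/79.0875 = 0.853169
a = ȳ − b·x̄ = 18.25 − 0.853169·28.125 = -5.745377
Set a + b·x = 23.7: x = (23.7 − (-5.745377)) / 0.853169 = 34.512949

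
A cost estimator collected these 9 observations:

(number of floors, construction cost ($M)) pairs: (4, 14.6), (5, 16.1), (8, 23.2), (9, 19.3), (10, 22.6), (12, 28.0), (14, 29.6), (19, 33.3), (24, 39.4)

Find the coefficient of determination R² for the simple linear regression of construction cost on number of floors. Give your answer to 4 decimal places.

0.9525

n = 9, Σx = 105, Σy = 226.1, Σxy = 3052.9, Σx² = 1563, Σy² = 6215.27
Sxx = Σx² − (Σx)²/n = 1563 − 1225 = 338
Sxy = Σxy − (Σx)(Σy)/n = 3052.9 − 2637.833333 = 415.066667
Syy = Σy² − (Σy)²/n = 6215.27 − 5680.134444 = 535.135556
R² = Sxy²/(Sxx·Syy) = (415.066667)²/(338·535.135556) = 0.952479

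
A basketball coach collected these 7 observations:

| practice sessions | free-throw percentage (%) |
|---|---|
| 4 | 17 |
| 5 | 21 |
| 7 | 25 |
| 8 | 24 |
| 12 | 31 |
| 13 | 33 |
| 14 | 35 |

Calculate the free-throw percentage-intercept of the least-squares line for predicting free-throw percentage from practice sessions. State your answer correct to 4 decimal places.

11.8527

n = 7, Σx = 63, Σy = 186, Σxy = 1831, Σx² = 663
Sxx = Σx² − (Σx)²/n = 663 − 567 = 96
Sxy = Σxy − (Σx)(Σy)/n = 1831 − 1674 = 157
b = Sxy/Sxx = 157/96 = 1.635417
a = ȳ − b·x̄ = 26.571429 − 1.635417·9 = 11.852679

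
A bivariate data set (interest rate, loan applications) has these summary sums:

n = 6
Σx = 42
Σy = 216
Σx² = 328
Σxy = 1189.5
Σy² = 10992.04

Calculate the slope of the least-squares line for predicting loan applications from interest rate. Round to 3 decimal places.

Sxx = Σx² − (Σx)²/n = 328 − 294 = 34
Sxy = Σxy − (Σx)(Σy)/n = 1189.5 − 1512 = -322.5
b = Sxy/Sxx = -322.5/34 = -9.485294

-9.485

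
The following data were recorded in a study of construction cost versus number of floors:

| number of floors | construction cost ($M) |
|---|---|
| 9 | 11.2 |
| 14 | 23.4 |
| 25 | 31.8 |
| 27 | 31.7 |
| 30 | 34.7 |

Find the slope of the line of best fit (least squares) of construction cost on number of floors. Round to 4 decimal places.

1.0169

n = 5, Σx = 105, Σy = 132.8, Σxy = 3120.3, Σx² = 2531
Sxx = Σx² − (Σx)²/n = 2531 − 2205 = 326
Sxy = Σxy − (Σx)(Σy)/n = 3120.3 − 2788.8 = 331.5
b = Sxy/Sxx = 331.5/326 = 1.016871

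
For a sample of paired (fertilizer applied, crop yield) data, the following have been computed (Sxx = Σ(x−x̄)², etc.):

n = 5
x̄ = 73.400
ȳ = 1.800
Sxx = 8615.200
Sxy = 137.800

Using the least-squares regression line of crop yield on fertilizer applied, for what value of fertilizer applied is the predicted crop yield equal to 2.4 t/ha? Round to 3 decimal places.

b = Sxy/Sxx = 137.8/8615.2 = 0.015995
a = ȳ − b·x̄ = 1.8 − 0.015995·73.4 = 0.625968
Set a + b·x = 2.4: x = (2.4 − 0.625968) / 0.015995 = 110.911756

110.912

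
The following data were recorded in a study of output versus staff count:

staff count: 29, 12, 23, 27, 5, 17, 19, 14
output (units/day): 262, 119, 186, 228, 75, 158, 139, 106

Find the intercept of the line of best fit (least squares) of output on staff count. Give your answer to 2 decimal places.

20.52

n = 8, Σx = 146, Σy = 1273, Σxy = 26646, Σx² = 3114
Sxx = Σx² − (Σx)²/n = 3114 − 2664.5 = 449.5
Sxy = Σxy − (Σx)(Σy)/n = 26646 − 23232.25 = 3413.75
b = Sxy/Sxx = 3413.75/449.5 = 7.594549
a = ȳ − b·x̄ = 159.125 − 7.594549·18.25 = 20.524472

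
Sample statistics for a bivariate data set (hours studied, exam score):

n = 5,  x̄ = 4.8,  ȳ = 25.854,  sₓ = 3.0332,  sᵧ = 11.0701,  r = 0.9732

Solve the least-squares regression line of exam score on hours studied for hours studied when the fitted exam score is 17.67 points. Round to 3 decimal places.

b = r · sᵧ/sₓ = 0.9732 · 11.0701/3.0332 = 3.551833
a = ȳ − b·x̄ = 25.854 − 3.551833·4.8 = 8.805199
Set a + b·x = 17.67: x = (17.67 − 8.805199) / 3.551833 = 2.495838

2.496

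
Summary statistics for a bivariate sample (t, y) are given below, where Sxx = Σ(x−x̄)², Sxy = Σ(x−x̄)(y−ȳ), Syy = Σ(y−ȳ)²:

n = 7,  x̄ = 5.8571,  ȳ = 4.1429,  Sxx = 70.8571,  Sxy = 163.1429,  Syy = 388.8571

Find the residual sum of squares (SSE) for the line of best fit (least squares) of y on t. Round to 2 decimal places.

b = Sxy/Sxx = 163.1429/70.8571 = 2.302421
SSE = Syy − b·Sxy = 388.8571 − 2.302421·163.1429 = 13.233404

13.23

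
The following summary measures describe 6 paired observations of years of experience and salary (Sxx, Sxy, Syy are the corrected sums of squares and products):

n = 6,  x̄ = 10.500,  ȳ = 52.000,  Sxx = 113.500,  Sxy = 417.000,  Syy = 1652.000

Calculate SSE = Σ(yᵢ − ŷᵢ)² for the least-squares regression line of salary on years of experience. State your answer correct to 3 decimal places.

119.938

b = Sxy/Sxx = 417/113.5 = 3.674009
SSE = Syy − b·Sxy = 1652 − 3.674009·417 = 119.938326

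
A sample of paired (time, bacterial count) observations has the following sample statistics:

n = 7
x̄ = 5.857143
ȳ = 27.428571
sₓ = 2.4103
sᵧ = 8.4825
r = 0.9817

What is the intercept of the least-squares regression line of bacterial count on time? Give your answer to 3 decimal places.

7.193

b = r · sᵧ/sₓ = 0.9817 · 8.4825/2.4103 = 3.454869
a = ȳ − b·x̄ = 27.428571 − 3.454869·5.857143 = 7.192910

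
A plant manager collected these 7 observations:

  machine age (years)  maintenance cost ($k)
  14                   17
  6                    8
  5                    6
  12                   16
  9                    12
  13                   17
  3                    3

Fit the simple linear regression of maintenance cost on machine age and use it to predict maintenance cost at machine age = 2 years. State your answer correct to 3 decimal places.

2.237

n = 7, Σx = 62, Σy = 79, Σxy = 846, Σx² = 660
Sxx = Σx² − (Σx)²/n = 660 − 549.142857 = 110.857143
Sxy = Σxy − (Σx)(Σy)/n = 846 − 699.714286 = 146.285714
b = Sxy/Sxx = 146.285714/110.857143 = 1.319588
a = ȳ − b·x̄ = 11.285714 − 1.319588·8.857143 = -0.402062
ŷ(2) = a + b·2 = -0.402062 + 1.319588·2 = 2.237113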